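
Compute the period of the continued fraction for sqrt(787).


Run the CF algorithm for sqrt(787).
a_0 = floor(sqrt(787)) = 28; set m_0=0, q_0=1.
Recurrence: m' = q*a - m,  q' = (d - m'^2)/q,  a' = floor((a_0 + m')/q').
  step 1: m=28, q=3, a=18
  step 2: m=26, q=37, a=1
  step 3: m=11, q=18, a=2
  step 4: m=25, q=9, a=5
  step 5: m=20, q=43, a=1
  step 6: m=23, q=6, a=8
  step 7: m=25, q=27, a=1
  step 8: m=2, q=29, a=1
  step 9: m=27, q=2, a=27
  step 10: m=27, q=29, a=1
  step 11: m=2, q=27, a=1
  step 12: m=25, q=6, a=8
  step 13: m=23, q=43, a=1
  step 14: m=20, q=9, a=5
  step 15: m=25, q=18, a=2
  step 16: m=11, q=37, a=1
  step 17: m=26, q=3, a=18
  step 18: m=28, q=1, a=56
a_18 = 2*a_0 = 56, so the period closes here.
sqrt(787) = [28; 18, 1, 2, 5, 1, 8, 1, 1, 27, 1, 1, 8, 1, 5, 2, 1, 18, 56]
Period length = 18

18


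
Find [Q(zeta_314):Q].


The degree equals Euler's totient phi(314).
314 = 2 * 157
phi(314) = 156

156


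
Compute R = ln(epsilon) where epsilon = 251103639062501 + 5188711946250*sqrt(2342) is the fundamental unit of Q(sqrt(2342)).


epsilon = 251103639062501 + 5188711946250*sqrt(2342)
= 5.0221e+14
R = ln(5.0221e+14)
= 33.8500

33.8500


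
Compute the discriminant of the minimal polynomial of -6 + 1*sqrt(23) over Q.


The element -6 + 1*sqrt(23) has minimal polynomial:
x^2 + 12*x + 13
Discriminant = (12)^2 - 4*(13)
= 144 - 52
= 92

92


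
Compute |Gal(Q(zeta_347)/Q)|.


|Gal(Q(zeta_347)/Q)| = phi(347)
= 346

346


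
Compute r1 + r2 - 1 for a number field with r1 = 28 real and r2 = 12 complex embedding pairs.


By Dirichlet's unit theorem:
rank = r1 + r2 - 1
= 28 + 12 - 1
= 39

39


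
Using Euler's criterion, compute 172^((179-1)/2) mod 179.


p = 179 is prime and the exponent is (p-1)/2 = 89, so by Euler's criterion 172^89 = (172/179) = +1 or -1 mod 179.
Compute by square-and-multiply:
  89 = 64 + 16 + 8 + 1 (binary 1011001)
  Repeated squaring mod 179: 172^1 = 172, 172^2 = 49, 172^4 = 74, 172^8 = 106, 172^16 = 138, 172^32 = 70, 172^64 = 67
  172^89 = 172^64 * 172^16 * 172^8 * 172^1 = 67 * 138 * 106 * 172 mod 179
    67 * 138 = 9246 = 117 mod 179
    117 * 106 = 12402 = 51 mod 179
    51 * 172 = 8772 = 1 mod 179
  172^89 = 1 mod 179
Result 1: 172 is a quadratic residue mod 179.
172^89 mod 179 = 1

1


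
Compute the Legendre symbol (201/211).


p = 211 is prime, so compute (201/211) with the reciprocity algorithm (Jacobi-symbol steps: pull out 2s via (2/n), flip via reciprocity, reduce):
  reciprocity: (201/211) -> +(211/201)
  reduce: (10/201)
  pull out 2: (2/201) = +1  (since 201 mod 8 = 1)
  reciprocity: (5/201) -> +(201/5)
  reduce: (1/5)
  (1/5) = 1
Product of signs = 1
(201/211) = 1

1


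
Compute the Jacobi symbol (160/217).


Compute (160/217) via quadratic reciprocity:
  pull out 2: (2/217) = +1  (since 217 mod 8 = 1)
  pull out 2: (2/217) = +1  (since 217 mod 8 = 1)
  pull out 2: (2/217) = +1  (since 217 mod 8 = 1)
  pull out 2: (2/217) = +1  (since 217 mod 8 = 1)
  pull out 2: (2/217) = +1  (since 217 mod 8 = 1)
  reciprocity: (5/217) -> +(217/5)
  reduce: (2/5)
  pull out 2: (2/5) = -1  (since 5 mod 8 = 5)
  (1/5) = 1
Product of signs = -1

-1


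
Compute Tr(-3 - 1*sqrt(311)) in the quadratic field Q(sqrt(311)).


Tr(a + b*sqrt(d)) = (a + b*sqrt(d)) + (a - b*sqrt(d)) = 2a
= 2 * (-3)
= -6

-6


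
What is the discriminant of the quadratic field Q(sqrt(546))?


For K = Q(sqrt(d)) with d squarefree: disc(K) = d if d = 1 mod 4, and disc(K) = 4d if d = 2 or 3 mod 4.
Here d = 546, and d mod 4 = 2.
d = 2 mod 4, not 1 (O_K = Z[sqrt(d)]), so disc(K) = 4d = 4 * (546) = 2184

2184


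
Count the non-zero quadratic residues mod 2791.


For prime p, the number of non-zero quadratic residues is (p-1)/2.
= (2791-1)/2
= 1395

1395


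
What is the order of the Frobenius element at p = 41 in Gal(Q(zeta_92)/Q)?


The Frobenius at p in Gal(Q(zeta_n)/Q) = (Z/nZ)* is the class of p, so its order is ord_92(41), the smallest k >= 1 with 41^k = 1 mod 92.
n = 92 = 2^2 * 23, phi(92) = 44; the order divides phi(n).
Divisors of 44: 1, 2, 4, 11, 22, 44
Repeated squaring mod 92: 41^1 = 41, 41^2 = 25, 41^4 = 73, 41^8 = 85, 41^16 = 49, 41^32 = 9
Test divisors in increasing order:
  k=1: 41^1 = 41 mod 92
  k=2: 41^2 = 25 mod 92
  k=4: 41^4 = 73 mod 92
  k=11: 41^11 = 85 * 25 * 41 = 1 mod 92  <- first divisor giving 1
Order = 11

11


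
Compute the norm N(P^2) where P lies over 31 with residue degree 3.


N(P^a) = p^(a*f)
= 31^(2*3)
= 31^6
= 887503681

887503681


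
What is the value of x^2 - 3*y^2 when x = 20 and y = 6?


x^2 - d*y^2
= 20^2 - 3*6^2
= 400 - 108
= 292

292


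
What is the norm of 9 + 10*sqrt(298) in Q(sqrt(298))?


N(a + b*sqrt(d)) = a^2 - d*b^2
= (9)^2 - (298)*(10)^2
= 81 - 29800
= -29719

-29719


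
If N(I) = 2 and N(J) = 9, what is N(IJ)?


N(IJ) = N(I) * N(J)
= 2 * 9
= 18

18


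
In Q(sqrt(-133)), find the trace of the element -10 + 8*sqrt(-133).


Tr(a + b*sqrt(d)) = (a + b*sqrt(d)) + (a - b*sqrt(d)) = 2a
= 2 * (-10)
= -20

-20


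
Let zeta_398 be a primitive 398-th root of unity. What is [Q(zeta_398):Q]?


The degree equals Euler's totient phi(398).
398 = 2 * 199
phi(398) = 198

198


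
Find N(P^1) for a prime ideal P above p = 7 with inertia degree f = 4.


N(P^a) = p^(a*f)
= 7^(1*4)
= 7^4
= 2401

2401


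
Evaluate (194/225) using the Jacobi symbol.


Compute (194/225) via quadratic reciprocity:
  pull out 2: (2/225) = +1  (since 225 mod 8 = 1)
  reciprocity: (97/225) -> +(225/97)
  reduce: (31/97)
  reciprocity: (31/97) -> +(97/31)
  reduce: (4/31)
  pull out 2: (2/31) = +1  (since 31 mod 8 = 7)
  pull out 2: (2/31) = +1  (since 31 mod 8 = 7)
  (1/31) = 1
Product of signs = 1

1


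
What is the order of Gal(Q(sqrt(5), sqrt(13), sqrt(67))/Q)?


The 3 square roots of distinct primes are multiplicatively independent over Q,
so [K:Q] = 2^3 and Gal(K/Q) is isomorphic to (Z/2Z)^3.
|Gal| = 2^3 = 8

8


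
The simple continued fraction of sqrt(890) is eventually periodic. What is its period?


Run the CF algorithm for sqrt(890).
a_0 = floor(sqrt(890)) = 29; set m_0=0, q_0=1.
Recurrence: m' = q*a - m,  q' = (d - m'^2)/q,  a' = floor((a_0 + m')/q').
  step 1: m=29, q=49, a=1
  step 2: m=20, q=10, a=4
  step 3: m=20, q=49, a=1
  step 4: m=29, q=1, a=58
a_4 = 2*a_0 = 58, so the period closes here.
sqrt(890) = [29; 1, 4, 1, 58]
Period length = 4

4


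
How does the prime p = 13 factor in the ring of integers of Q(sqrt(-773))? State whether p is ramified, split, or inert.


K = Q(sqrt(-773)). Since d mod 4 = 3, disc(K) = -3092.
Check p | disc: -3092 mod 13 = 2.
p does not divide disc. Compute Legendre symbol (d/p):
7^((13-1)/2) mod 13 = -1
(d/p) = -1, so p is inert: (p) stays prime with e=1, f=2, g=1.
Therefore p is inert.

inert


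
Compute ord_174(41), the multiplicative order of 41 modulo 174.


We want ord_174(41), the smallest k >= 1 with 41^k = 1 mod 174.
n = 174 = 2 * 3 * 29, phi(174) = 56; the order divides phi(n).
Divisors of 56: 1, 2, 4, 7, 8, 14, 28, 56
Repeated squaring mod 174: 41^1 = 41, 41^2 = 115, 41^4 = 1, 41^8 = 1, 41^16 = 1, 41^32 = 1
Test divisors in increasing order:
  k=1: 41^1 = 41 mod 174
  k=2: 41^2 = 115 mod 174
  k=4: 41^4 = 1 mod 174  <- first divisor giving 1
Order = 4

4


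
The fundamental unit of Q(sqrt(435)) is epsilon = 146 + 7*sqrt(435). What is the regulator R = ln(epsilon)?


epsilon = 146 + 7*sqrt(435)
= 291.9966
R = ln(291.9966)
= 5.6767

5.6767


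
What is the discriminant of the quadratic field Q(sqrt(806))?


For K = Q(sqrt(d)) with d squarefree: disc(K) = d if d = 1 mod 4, and disc(K) = 4d if d = 2 or 3 mod 4.
Here d = 806, and d mod 4 = 2.
d = 2 mod 4, not 1 (O_K = Z[sqrt(d)]), so disc(K) = 4d = 4 * (806) = 3224

3224


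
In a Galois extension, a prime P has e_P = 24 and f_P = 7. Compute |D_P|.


|D_P| = e * f
= 24 * 7
= 168

168


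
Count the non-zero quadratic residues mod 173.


For prime p, the number of non-zero quadratic residues is (p-1)/2.
= (173-1)/2
= 86

86


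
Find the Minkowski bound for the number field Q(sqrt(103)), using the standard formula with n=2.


d = 103, d mod 4 = 3, so disc(K) = 4d = 412; |disc(K)| = 412
Real quadratic field, so n = 2, s = r2 = 0, r1 = 2
M = (n!/n^n) * (4/pi)^s * sqrt(|disc(K)|) = (2!/2^2) * (4/pi)^0 * sqrt(412)
= 0.5 * 1.000000 * 20.297783
= 10.1489

10.1489


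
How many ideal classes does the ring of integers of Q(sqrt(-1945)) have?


K = Q(sqrt(-1945)). d mod 4 = 3, so D = disc(K) = 4d = -7780
h(K) equals the number of primitive reduced positive-definite forms (a, b, c) = a*x^2 + b*x*y + c*y^2 with b^2 - 4ac = D,
where reduced means |b| <= a <= c, with b >= 0 whenever |b| = a or a = c, and primitive means gcd(a, b, c) = 1.
Reduced forces 3a^2 <= |D| = 7780, so 1 <= a <= 50; b must have the parity of D, and c = (b^2 - D)/(4a) must be an integer >= a.
Enumerate a = 1..50, b in [-a, a]:
  a=1: (1, 0, 1945)  [1]
  a=2: (2, 2, 973)  [1]
  a=3..4: none
  a=5: (5, 0, 389)  [1]
  a=6: none
  a=7: (7, -2, 278), (7, 2, 278)  [2]
  a=8..9: none
  a=10: (10, 10, 197)  [1]
  a=11..13: none
  a=14: (14, -2, 139), (14, 2, 139)  [2]
  a=15..30: none
  a=31: (31, -30, 70), (31, 30, 70)  [2]
  a=32..34: none
  a=35: (35, -30, 62), (35, 30, 62)  [2]
  a=36: none
  a=37: (37, -8, 53), (37, 8, 53)  [2]
  a=38..40: none
  a=41: (41, -16, 49), (41, 16, 49)  [2]
  a=42..50: none
Total reduced forms: 1 + 1 + 1 + 2 + 1 + 2 + 2 + 2 + 2 + 2 = 16
h = 16

16


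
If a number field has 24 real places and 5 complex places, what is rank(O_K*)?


By Dirichlet's unit theorem:
rank = r1 + r2 - 1
= 24 + 5 - 1
= 28

28


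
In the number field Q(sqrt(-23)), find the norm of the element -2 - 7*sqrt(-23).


N(a + b*sqrt(d)) = a^2 - d*b^2
= (-2)^2 - (-23)*(-7)^2
= 4 + 1127
= 1131

1131


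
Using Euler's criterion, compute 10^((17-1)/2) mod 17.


p = 17 is prime and the exponent is (p-1)/2 = 8, so by Euler's criterion 10^8 = (10/17) = +1 or -1 mod 17.
Compute by square-and-multiply:
  8 = 8 (binary 1000)
  Repeated squaring mod 17: 10^1 = 10, 10^2 = 15, 10^4 = 4, 10^8 = 16
  10^8 = 16 mod 17
Result 16 = p - 1 = -1 mod 17: 10 is a quadratic non-residue mod 17. As a residue in [0, p-1] the value is 16.
10^8 mod 17 = 16

16


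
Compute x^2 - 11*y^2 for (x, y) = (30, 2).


x^2 - d*y^2
= 30^2 - 11*2^2
= 900 - 44
= 856

856


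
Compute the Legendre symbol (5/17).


p = 17 is prime, so compute (5/17) with the reciprocity algorithm (Jacobi-symbol steps: pull out 2s via (2/n), flip via reciprocity, reduce):
  reciprocity: (5/17) -> +(17/5)
  reduce: (2/5)
  pull out 2: (2/5) = -1  (since 5 mod 8 = 5)
  (1/5) = 1
Product of signs = -1
(5/17) = -1

-1


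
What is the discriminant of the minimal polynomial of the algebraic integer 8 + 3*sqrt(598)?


The element 8 + 3*sqrt(598) has minimal polynomial:
x^2 - 16*x - 5318
Discriminant = (-16)^2 - 4*(-5318)
= 256 + 21272
= 21528

21528


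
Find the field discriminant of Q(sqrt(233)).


For K = Q(sqrt(d)) with d squarefree: disc(K) = d if d = 1 mod 4, and disc(K) = 4d if d = 2 or 3 mod 4.
Here d = 233, and d mod 4 = 1.
d = 1 mod 4 (O_K = Z[(1+sqrt(d))/2]), so disc(K) = d = 233

233


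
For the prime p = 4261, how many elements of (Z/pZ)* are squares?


For prime p, the number of non-zero quadratic residues is (p-1)/2.
= (4261-1)/2
= 2130

2130


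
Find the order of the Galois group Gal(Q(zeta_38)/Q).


|Gal(Q(zeta_38)/Q)| = phi(38)
= 18

18


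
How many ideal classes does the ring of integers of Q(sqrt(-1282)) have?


K = Q(sqrt(-1282)). d mod 4 = 2, so D = disc(K) = 4d = -5128
h(K) equals the number of primitive reduced positive-definite forms (a, b, c) = a*x^2 + b*x*y + c*y^2 with b^2 - 4ac = D,
where reduced means |b| <= a <= c, with b >= 0 whenever |b| = a or a = c, and primitive means gcd(a, b, c) = 1.
Reduced forces 3a^2 <= |D| = 5128, so 1 <= a <= 41; b must have the parity of D, and c = (b^2 - D)/(4a) must be an integer >= a.
Enumerate a = 1..41, b in [-a, a]:
  a=1: (1, 0, 1282)  [1]
  a=2: (2, 0, 641)  [1]
  a=3..10: none
  a=11: (11, -8, 118), (11, 8, 118)  [2]
  a=12..21: none
  a=22: (22, -8, 59), (22, 8, 59)  [2]
  a=23: (23, -22, 61), (23, 22, 61)  [2]
  a=24..28: none
  a=29: (29, -18, 47), (29, 18, 47)  [2]
  a=30: none
  a=31: (31, -24, 46), (31, 24, 46)  [2]
  a=32..41: none
Total reduced forms: 1 + 1 + 2 + 2 + 2 + 2 + 2 = 12
h = 12

12


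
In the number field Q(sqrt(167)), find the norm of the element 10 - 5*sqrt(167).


N(a + b*sqrt(d)) = a^2 - d*b^2
= (10)^2 - (167)*(-5)^2
= 100 - 4175
= -4075

-4075


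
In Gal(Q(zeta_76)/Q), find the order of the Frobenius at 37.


The Frobenius at p in Gal(Q(zeta_n)/Q) = (Z/nZ)* is the class of p, so its order is ord_76(37), the smallest k >= 1 with 37^k = 1 mod 76.
n = 76 = 2^2 * 19, phi(76) = 36; the order divides phi(n).
Divisors of 36: 1, 2, 3, 4, 6, 9, 12, 18, 36
Repeated squaring mod 76: 37^1 = 37, 37^2 = 1, 37^4 = 1, 37^8 = 1, 37^16 = 1, 37^32 = 1
Test divisors in increasing order:
  k=1: 37^1 = 37 mod 76
  k=2: 37^2 = 1 mod 76  <- first divisor giving 1
Order = 2

2


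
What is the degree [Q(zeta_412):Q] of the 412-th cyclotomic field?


The degree equals Euler's totient phi(412).
412 = 2^2 * 103
phi(412) = 204

204


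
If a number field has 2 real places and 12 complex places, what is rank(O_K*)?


By Dirichlet's unit theorem:
rank = r1 + r2 - 1
= 2 + 12 - 1
= 13

13


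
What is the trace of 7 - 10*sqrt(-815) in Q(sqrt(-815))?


Tr(a + b*sqrt(d)) = (a + b*sqrt(d)) + (a - b*sqrt(d)) = 2a
= 2 * (7)
= 14

14


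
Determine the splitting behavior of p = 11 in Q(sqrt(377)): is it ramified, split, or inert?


K = Q(sqrt(377)). Since d mod 4 = 1, disc(K) = 377.
Check p | disc: 377 mod 11 = 3.
p does not divide disc. Compute Legendre symbol (d/p):
3^((11-1)/2) mod 11 = 1
(d/p) = 1, so p splits: (p) = P*P' with e=1, f=1, g=2.
Therefore p is split.

split


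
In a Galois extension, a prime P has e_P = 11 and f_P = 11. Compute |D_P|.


|D_P| = e * f
= 11 * 11
= 121

121


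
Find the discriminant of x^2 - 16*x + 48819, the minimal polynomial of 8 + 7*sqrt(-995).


The element 8 + 7*sqrt(-995) has minimal polynomial:
x^2 - 16*x + 48819
Discriminant = (-16)^2 - 4*(48819)
= 256 - 195276
= -195020

-195020


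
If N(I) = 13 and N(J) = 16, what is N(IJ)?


N(IJ) = N(I) * N(J)
= 13 * 16
= 208

208


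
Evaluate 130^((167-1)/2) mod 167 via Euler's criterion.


p = 167 is prime and the exponent is (p-1)/2 = 83, so by Euler's criterion 130^83 = (130/167) = +1 or -1 mod 167.
Compute by square-and-multiply:
  83 = 64 + 16 + 2 + 1 (binary 1010011)
  Repeated squaring mod 167: 130^1 = 130, 130^2 = 33, 130^4 = 87, 130^8 = 54, 130^16 = 77, 130^32 = 84, 130^64 = 42
  130^83 = 130^64 * 130^16 * 130^2 * 130^1 = 42 * 77 * 33 * 130 mod 167
    42 * 77 = 3234 = 61 mod 167
    61 * 33 = 2013 = 9 mod 167
    9 * 130 = 1170 = 1 mod 167
  130^83 = 1 mod 167
Result 1: 130 is a quadratic residue mod 167.
130^83 mod 167 = 1

1


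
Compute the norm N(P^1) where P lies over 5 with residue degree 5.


N(P^a) = p^(a*f)
= 5^(1*5)
= 5^5
= 3125

3125


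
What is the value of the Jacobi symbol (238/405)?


Compute (238/405) via quadratic reciprocity:
  pull out 2: (2/405) = -1  (since 405 mod 8 = 5)
  reciprocity: (119/405) -> +(405/119)
  reduce: (48/119)
  pull out 2: (2/119) = +1  (since 119 mod 8 = 7)
  pull out 2: (2/119) = +1  (since 119 mod 8 = 7)
  pull out 2: (2/119) = +1  (since 119 mod 8 = 7)
  pull out 2: (2/119) = +1  (since 119 mod 8 = 7)
  reciprocity: (3/119) -> -(119/3)
  reduce: (2/3)
  pull out 2: (2/3) = -1  (since 3 mod 8 = 3)
  (1/3) = 1
Product of signs = -1

-1


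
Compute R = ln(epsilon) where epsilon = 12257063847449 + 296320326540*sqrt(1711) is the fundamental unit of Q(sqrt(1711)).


epsilon = 12257063847449 + 296320326540*sqrt(1711)
= 2.4514e+13
R = ln(2.4514e+13)
= 30.8303

30.8303


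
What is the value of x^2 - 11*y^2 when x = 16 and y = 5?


x^2 - d*y^2
= 16^2 - 11*5^2
= 256 - 275
= -19

-19


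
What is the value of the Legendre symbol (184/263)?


p = 263 is prime, so compute (184/263) with the reciprocity algorithm (Jacobi-symbol steps: pull out 2s via (2/n), flip via reciprocity, reduce):
  pull out 2: (2/263) = +1  (since 263 mod 8 = 7)
  pull out 2: (2/263) = +1  (since 263 mod 8 = 7)
  pull out 2: (2/263) = +1  (since 263 mod 8 = 7)
  reciprocity: (23/263) -> -(263/23)
  reduce: (10/23)
  pull out 2: (2/23) = +1  (since 23 mod 8 = 7)
  reciprocity: (5/23) -> +(23/5)
  reduce: (3/5)
  reciprocity: (3/5) -> +(5/3)
  reduce: (2/3)
  pull out 2: (2/3) = -1  (since 3 mod 8 = 3)
  (1/3) = 1
Product of signs = 1
(184/263) = 1

1


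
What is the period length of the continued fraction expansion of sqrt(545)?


Run the CF algorithm for sqrt(545).
a_0 = floor(sqrt(545)) = 23; set m_0=0, q_0=1.
Recurrence: m' = q*a - m,  q' = (d - m'^2)/q,  a' = floor((a_0 + m')/q').
  step 1: m=23, q=16, a=2
  step 2: m=9, q=29, a=1
  step 3: m=20, q=5, a=8
  step 4: m=20, q=29, a=1
  step 5: m=9, q=16, a=2
  step 6: m=23, q=1, a=46
a_6 = 2*a_0 = 46, so the period closes here.
sqrt(545) = [23; 2, 1, 8, 1, 2, 46]
Period length = 6

6


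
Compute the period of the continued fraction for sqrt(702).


Run the CF algorithm for sqrt(702).
a_0 = floor(sqrt(702)) = 26; set m_0=0, q_0=1.
Recurrence: m' = q*a - m,  q' = (d - m'^2)/q,  a' = floor((a_0 + m')/q').
  step 1: m=26, q=26, a=2
  step 2: m=26, q=1, a=52
a_2 = 2*a_0 = 52, so the period closes here.
sqrt(702) = [26; 2, 52]
Period length = 2

2


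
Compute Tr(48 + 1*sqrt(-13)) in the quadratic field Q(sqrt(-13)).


Tr(a + b*sqrt(d)) = (a + b*sqrt(d)) + (a - b*sqrt(d)) = 2a
= 2 * (48)
= 96

96


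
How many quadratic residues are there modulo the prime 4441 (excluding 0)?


For prime p, the number of non-zero quadratic residues is (p-1)/2.
= (4441-1)/2
= 2220

2220


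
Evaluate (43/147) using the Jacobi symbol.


Compute (43/147) via quadratic reciprocity:
  reciprocity: (43/147) -> -(147/43)
  reduce: (18/43)
  pull out 2: (2/43) = -1  (since 43 mod 8 = 3)
  reciprocity: (9/43) -> +(43/9)
  reduce: (7/9)
  reciprocity: (7/9) -> +(9/7)
  reduce: (2/7)
  pull out 2: (2/7) = +1  (since 7 mod 8 = 7)
  (1/7) = 1
Product of signs = 1

1


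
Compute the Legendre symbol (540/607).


p = 607 is prime, so compute (540/607) with the reciprocity algorithm (Jacobi-symbol steps: pull out 2s via (2/n), flip via reciprocity, reduce):
  pull out 2: (2/607) = +1  (since 607 mod 8 = 7)
  pull out 2: (2/607) = +1  (since 607 mod 8 = 7)
  reciprocity: (135/607) -> -(607/135)
  reduce: (67/135)
  reciprocity: (67/135) -> -(135/67)
  reduce: (1/67)
  (1/67) = 1
Product of signs = 1
(540/607) = 1

1


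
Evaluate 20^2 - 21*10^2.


x^2 - d*y^2
= 20^2 - 21*10^2
= 400 - 2100
= -1700

-1700


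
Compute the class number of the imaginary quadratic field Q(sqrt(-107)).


K = Q(sqrt(-107)). d mod 4 = 1, so D = disc(K) = d = -107
h(K) equals the number of primitive reduced positive-definite forms (a, b, c) = a*x^2 + b*x*y + c*y^2 with b^2 - 4ac = D,
where reduced means |b| <= a <= c, with b >= 0 whenever |b| = a or a = c, and primitive means gcd(a, b, c) = 1.
Reduced forces 3a^2 <= |D| = 107, so 1 <= a <= 5; b must have the parity of D, and c = (b^2 - D)/(4a) must be an integer >= a.
Enumerate a = 1..5, b in [-a, a]:
  a=1: (1, 1, 27)  [1]
  a=2: none
  a=3: (3, -1, 9), (3, 1, 9)  [2]
  a=4..5: none
Total reduced forms: 1 + 2 = 3
h = 3

3


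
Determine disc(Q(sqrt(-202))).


For K = Q(sqrt(d)) with d squarefree: disc(K) = d if d = 1 mod 4, and disc(K) = 4d if d = 2 or 3 mod 4.
Here d = -202, and d mod 4 = 2.
d = 2 mod 4, not 1 (O_K = Z[sqrt(d)]), so disc(K) = 4d = 4 * (-202) = -808

-808


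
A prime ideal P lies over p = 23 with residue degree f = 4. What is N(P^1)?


N(P^a) = p^(a*f)
= 23^(1*4)
= 23^4
= 279841

279841


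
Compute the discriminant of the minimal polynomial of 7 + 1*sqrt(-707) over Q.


The element 7 + 1*sqrt(-707) has minimal polynomial:
x^2 - 14*x + 756
Discriminant = (-14)^2 - 4*(756)
= 196 - 3024
= -2828

-2828


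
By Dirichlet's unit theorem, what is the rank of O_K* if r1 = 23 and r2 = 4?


By Dirichlet's unit theorem:
rank = r1 + r2 - 1
= 23 + 4 - 1
= 26

26


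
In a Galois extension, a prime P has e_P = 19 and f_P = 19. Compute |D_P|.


|D_P| = e * f
= 19 * 19
= 361

361


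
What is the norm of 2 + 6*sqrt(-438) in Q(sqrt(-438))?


N(a + b*sqrt(d)) = a^2 - d*b^2
= (2)^2 - (-438)*(6)^2
= 4 + 15768
= 15772

15772


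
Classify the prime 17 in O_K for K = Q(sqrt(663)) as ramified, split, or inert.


K = Q(sqrt(663)). Since d mod 4 = 3, disc(K) = 2652.
Check p | disc: 2652 mod 17 = 0.
p divides disc, so p ramifies: (p) = P^2 with e=2, f=1, g=1.
Therefore p is ramified.

ramified


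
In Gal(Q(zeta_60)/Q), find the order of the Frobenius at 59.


The Frobenius at p in Gal(Q(zeta_n)/Q) = (Z/nZ)* is the class of p, so its order is ord_60(59), the smallest k >= 1 with 59^k = 1 mod 60.
n = 60 = 2^2 * 3 * 5, phi(60) = 16; the order divides phi(n).
Divisors of 16: 1, 2, 4, 8, 16
Repeated squaring mod 60: 59^1 = 59, 59^2 = 1, 59^4 = 1, 59^8 = 1, 59^16 = 1
Test divisors in increasing order:
  k=1: 59^1 = 59 mod 60
  k=2: 59^2 = 1 mod 60  <- first divisor giving 1
Order = 2

2


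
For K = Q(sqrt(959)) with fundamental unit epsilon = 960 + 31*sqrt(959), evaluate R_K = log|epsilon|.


epsilon = 960 + 31*sqrt(959)
= 1919.9995
R = ln(1919.9995)
= 7.5601

7.5601


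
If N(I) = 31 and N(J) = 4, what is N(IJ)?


N(IJ) = N(I) * N(J)
= 31 * 4
= 124

124


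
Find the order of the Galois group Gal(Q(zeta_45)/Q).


|Gal(Q(zeta_45)/Q)| = phi(45)
= 24

24


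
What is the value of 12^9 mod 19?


p = 19 is prime and the exponent is (p-1)/2 = 9, so by Euler's criterion 12^9 = (12/19) = +1 or -1 mod 19.
Compute by square-and-multiply:
  9 = 8 + 1 (binary 1001)
  Repeated squaring mod 19: 12^1 = 12, 12^2 = 11, 12^4 = 7, 12^8 = 11
  12^9 = 12^8 * 12^1 = 11 * 12 mod 19
    11 * 12 = 132 = 18 mod 19
  12^9 = 18 mod 19
Result 18 = p - 1 = -1 mod 19: 12 is a quadratic non-residue mod 19. As a residue in [0, p-1] the value is 18.
12^9 mod 19 = 18

18


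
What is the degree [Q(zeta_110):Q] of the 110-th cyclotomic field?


The degree equals Euler's totient phi(110).
110 = 2 * 5 * 11
phi(110) = 40

40


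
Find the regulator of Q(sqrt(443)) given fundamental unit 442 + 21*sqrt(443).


epsilon = 442 + 21*sqrt(443)
= 883.9989
R = ln(883.9989)
= 6.7845

6.7845


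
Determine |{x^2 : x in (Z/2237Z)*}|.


For prime p, the number of non-zero quadratic residues is (p-1)/2.
= (2237-1)/2
= 1118

1118


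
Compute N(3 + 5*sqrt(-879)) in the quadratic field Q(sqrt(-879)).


N(a + b*sqrt(d)) = a^2 - d*b^2
= (3)^2 - (-879)*(5)^2
= 9 + 21975
= 21984

21984


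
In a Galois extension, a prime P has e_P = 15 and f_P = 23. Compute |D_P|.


|D_P| = e * f
= 15 * 23
= 345

345


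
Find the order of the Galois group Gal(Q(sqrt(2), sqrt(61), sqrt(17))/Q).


The 3 square roots of distinct primes are multiplicatively independent over Q,
so [K:Q] = 2^3 and Gal(K/Q) is isomorphic to (Z/2Z)^3.
|Gal| = 2^3 = 8

8


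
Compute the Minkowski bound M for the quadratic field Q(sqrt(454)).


d = 454, d mod 4 = 2, so disc(K) = 4d = 1816; |disc(K)| = 1816
Real quadratic field, so n = 2, s = r2 = 0, r1 = 2
M = (n!/n^n) * (4/pi)^s * sqrt(|disc(K)|) = (2!/2^2) * (4/pi)^0 * sqrt(1816)
= 0.5 * 1.000000 * 42.614552
= 21.3073

21.3073


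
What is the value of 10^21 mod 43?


p = 43 is prime and the exponent is (p-1)/2 = 21, so by Euler's criterion 10^21 = (10/43) = +1 or -1 mod 43.
Compute by square-and-multiply:
  21 = 16 + 4 + 1 (binary 10101)
  Repeated squaring mod 43: 10^1 = 10, 10^2 = 14, 10^4 = 24, 10^8 = 17, 10^16 = 31
  10^21 = 10^16 * 10^4 * 10^1 = 31 * 24 * 10 mod 43
    31 * 24 = 744 = 13 mod 43
    13 * 10 = 130 = 1 mod 43
  10^21 = 1 mod 43
Result 1: 10 is a quadratic residue mod 43.
10^21 mod 43 = 1

1


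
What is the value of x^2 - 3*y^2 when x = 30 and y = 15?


x^2 - d*y^2
= 30^2 - 3*15^2
= 900 - 675
= 225

225


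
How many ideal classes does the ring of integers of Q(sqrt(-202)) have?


K = Q(sqrt(-202)). d mod 4 = 2, so D = disc(K) = 4d = -808
h(K) equals the number of primitive reduced positive-definite forms (a, b, c) = a*x^2 + b*x*y + c*y^2 with b^2 - 4ac = D,
where reduced means |b| <= a <= c, with b >= 0 whenever |b| = a or a = c, and primitive means gcd(a, b, c) = 1.
Reduced forces 3a^2 <= |D| = 808, so 1 <= a <= 16; b must have the parity of D, and c = (b^2 - D)/(4a) must be an integer >= a.
Enumerate a = 1..16, b in [-a, a]:
  a=1: (1, 0, 202)  [1]
  a=2: (2, 0, 101)  [1]
  a=3..6: none
  a=7: (7, -2, 29), (7, 2, 29)  [2]
  a=8..13: none
  a=14: (14, -12, 17), (14, 12, 17)  [2]
  a=15..16: none
Total reduced forms: 1 + 1 + 2 + 2 = 6
h = 6

6


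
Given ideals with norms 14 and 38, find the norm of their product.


N(IJ) = N(I) * N(J)
= 14 * 38
= 532

532


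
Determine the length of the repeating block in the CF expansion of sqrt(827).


Run the CF algorithm for sqrt(827).
a_0 = floor(sqrt(827)) = 28; set m_0=0, q_0=1.
Recurrence: m' = q*a - m,  q' = (d - m'^2)/q,  a' = floor((a_0 + m')/q').
  step 1: m=28, q=43, a=1
  step 2: m=15, q=14, a=3
  step 3: m=27, q=7, a=7
  step 4: m=22, q=49, a=1
  step 5: m=27, q=2, a=27
  step 6: m=27, q=49, a=1
  step 7: m=22, q=7, a=7
  step 8: m=27, q=14, a=3
  step 9: m=15, q=43, a=1
  step 10: m=28, q=1, a=56
a_10 = 2*a_0 = 56, so the period closes here.
sqrt(827) = [28; 1, 3, 7, 1, 27, 1, 7, 3, 1, 56]
Period length = 10

10


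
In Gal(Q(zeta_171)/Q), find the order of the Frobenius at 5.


The Frobenius at p in Gal(Q(zeta_n)/Q) = (Z/nZ)* is the class of p, so its order is ord_171(5), the smallest k >= 1 with 5^k = 1 mod 171.
n = 171 = 3^2 * 19, phi(171) = 108; the order divides phi(n).
Divisors of 108: 1, 2, 3, 4, 6, 9, 12, 18, 27, 36, 54, 108
Repeated squaring mod 171: 5^1 = 5, 5^2 = 25, 5^4 = 112, 5^8 = 61, 5^16 = 130, 5^32 = 142, 5^64 = 157
Test divisors in increasing order:
  k=1: 5^1 = 5 mod 171
  k=2: 5^2 = 25 mod 171
  k=3: 5^3 = 25 * 5 = 125 mod 171
  k=4: 5^4 = 112 mod 171
  k=6: 5^6 = 112 * 25 = 64 mod 171
  k=9: 5^9 = 61 * 5 = 134 mod 171
  k=12: 5^12 = 61 * 112 = 163 mod 171
  k=18: 5^18 = 130 * 25 = 1 mod 171  <- first divisor giving 1
Order = 18

18


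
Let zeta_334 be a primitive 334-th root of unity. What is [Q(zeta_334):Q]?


The degree equals Euler's totient phi(334).
334 = 2 * 167
phi(334) = 166

166


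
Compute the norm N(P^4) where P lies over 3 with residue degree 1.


N(P^a) = p^(a*f)
= 3^(4*1)
= 3^4
= 81

81


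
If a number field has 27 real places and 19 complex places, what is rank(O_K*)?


By Dirichlet's unit theorem:
rank = r1 + r2 - 1
= 27 + 19 - 1
= 45

45


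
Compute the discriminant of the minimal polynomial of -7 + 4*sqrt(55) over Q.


The element -7 + 4*sqrt(55) has minimal polynomial:
x^2 + 14*x - 831
Discriminant = (14)^2 - 4*(-831)
= 196 + 3324
= 3520

3520


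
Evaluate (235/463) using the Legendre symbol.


p = 463 is prime, so compute (235/463) with the reciprocity algorithm (Jacobi-symbol steps: pull out 2s via (2/n), flip via reciprocity, reduce):
  reciprocity: (235/463) -> -(463/235)
  reduce: (228/235)
  pull out 2: (2/235) = -1  (since 235 mod 8 = 3)
  pull out 2: (2/235) = -1  (since 235 mod 8 = 3)
  reciprocity: (57/235) -> +(235/57)
  reduce: (7/57)
  reciprocity: (7/57) -> +(57/7)
  reduce: (1/7)
  (1/7) = 1
Product of signs = -1
(235/463) = -1

-1


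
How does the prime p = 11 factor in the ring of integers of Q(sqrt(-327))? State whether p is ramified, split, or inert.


K = Q(sqrt(-327)). Since d mod 4 = 1, disc(K) = -327.
Check p | disc: -327 mod 11 = 3.
p does not divide disc. Compute Legendre symbol (d/p):
3^((11-1)/2) mod 11 = 1
(d/p) = 1, so p splits: (p) = P*P' with e=1, f=1, g=2.
Therefore p is split.

split


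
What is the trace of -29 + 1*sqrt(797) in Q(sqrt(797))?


Tr(a + b*sqrt(d)) = (a + b*sqrt(d)) + (a - b*sqrt(d)) = 2a
= 2 * (-29)
= -58

-58


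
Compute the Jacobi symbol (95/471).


Compute (95/471) via quadratic reciprocity:
  reciprocity: (95/471) -> -(471/95)
  reduce: (91/95)
  reciprocity: (91/95) -> -(95/91)
  reduce: (4/91)
  pull out 2: (2/91) = -1  (since 91 mod 8 = 3)
  pull out 2: (2/91) = -1  (since 91 mod 8 = 3)
  (1/91) = 1
Product of signs = 1

1


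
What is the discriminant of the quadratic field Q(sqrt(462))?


For K = Q(sqrt(d)) with d squarefree: disc(K) = d if d = 1 mod 4, and disc(K) = 4d if d = 2 or 3 mod 4.
Here d = 462, and d mod 4 = 2.
d = 2 mod 4, not 1 (O_K = Z[sqrt(d)]), so disc(K) = 4d = 4 * (462) = 1848

1848


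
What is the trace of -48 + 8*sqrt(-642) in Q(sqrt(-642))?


Tr(a + b*sqrt(d)) = (a + b*sqrt(d)) + (a - b*sqrt(d)) = 2a
= 2 * (-48)
= -96

-96


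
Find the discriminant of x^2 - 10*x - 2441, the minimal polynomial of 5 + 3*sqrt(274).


The element 5 + 3*sqrt(274) has minimal polynomial:
x^2 - 10*x - 2441
Discriminant = (-10)^2 - 4*(-2441)
= 100 + 9764
= 9864

9864


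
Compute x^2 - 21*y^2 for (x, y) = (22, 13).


x^2 - d*y^2
= 22^2 - 21*13^2
= 484 - 3549
= -3065

-3065


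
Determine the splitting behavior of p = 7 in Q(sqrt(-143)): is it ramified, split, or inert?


K = Q(sqrt(-143)). Since d mod 4 = 1, disc(K) = -143.
Check p | disc: -143 mod 7 = 4.
p does not divide disc. Compute Legendre symbol (d/p):
4^((7-1)/2) mod 7 = 1
(d/p) = 1, so p splits: (p) = P*P' with e=1, f=1, g=2.
Therefore p is split.

split


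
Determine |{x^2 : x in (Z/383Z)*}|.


For prime p, the number of non-zero quadratic residues is (p-1)/2.
= (383-1)/2
= 191

191


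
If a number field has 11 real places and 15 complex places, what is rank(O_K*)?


By Dirichlet's unit theorem:
rank = r1 + r2 - 1
= 11 + 15 - 1
= 25

25


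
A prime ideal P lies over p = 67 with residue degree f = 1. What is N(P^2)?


N(P^a) = p^(a*f)
= 67^(2*1)
= 67^2
= 4489

4489


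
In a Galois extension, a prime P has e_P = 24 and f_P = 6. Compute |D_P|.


|D_P| = e * f
= 24 * 6
= 144

144


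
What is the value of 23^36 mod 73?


p = 73 is prime and the exponent is (p-1)/2 = 36, so by Euler's criterion 23^36 = (23/73) = +1 or -1 mod 73.
Compute by square-and-multiply:
  36 = 32 + 4 (binary 100100)
  Repeated squaring mod 73: 23^1 = 23, 23^2 = 18, 23^4 = 32, 23^8 = 2, 23^16 = 4, 23^32 = 16
  23^36 = 23^32 * 23^4 = 16 * 32 mod 73
    16 * 32 = 512 = 1 mod 73
  23^36 = 1 mod 73
Result 1: 23 is a quadratic residue mod 73.
23^36 mod 73 = 1

1


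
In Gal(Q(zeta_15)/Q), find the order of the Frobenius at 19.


The Frobenius at p in Gal(Q(zeta_n)/Q) = (Z/nZ)* is the class of p, so its order is ord_15(19), the smallest k >= 1 with 19^k = 1 mod 15.
n = 15 = 3 * 5, phi(15) = 8; the order divides phi(n).
Divisors of 8: 1, 2, 4, 8
Repeated squaring mod 15: 19^1 = 4, 19^2 = 1, 19^4 = 1, 19^8 = 1
Test divisors in increasing order:
  k=1: 19^1 = 4 mod 15
  k=2: 19^2 = 1 mod 15  <- first divisor giving 1
Order = 2

2


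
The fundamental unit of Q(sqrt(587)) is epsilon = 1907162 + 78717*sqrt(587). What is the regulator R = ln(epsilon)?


epsilon = 1907162 + 78717*sqrt(587)
= 3.8143e+06
R = ln(3.8143e+06)
= 15.1543

15.1543


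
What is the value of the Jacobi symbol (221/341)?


Compute (221/341) via quadratic reciprocity:
  reciprocity: (221/341) -> +(341/221)
  reduce: (120/221)
  pull out 2: (2/221) = -1  (since 221 mod 8 = 5)
  pull out 2: (2/221) = -1  (since 221 mod 8 = 5)
  pull out 2: (2/221) = -1  (since 221 mod 8 = 5)
  reciprocity: (15/221) -> +(221/15)
  reduce: (11/15)
  reciprocity: (11/15) -> -(15/11)
  reduce: (4/11)
  pull out 2: (2/11) = -1  (since 11 mod 8 = 3)
  pull out 2: (2/11) = -1  (since 11 mod 8 = 3)
  (1/11) = 1
Product of signs = 1

1


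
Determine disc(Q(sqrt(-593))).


For K = Q(sqrt(d)) with d squarefree: disc(K) = d if d = 1 mod 4, and disc(K) = 4d if d = 2 or 3 mod 4.
Here d = -593, and d mod 4 = 3.
d = 3 mod 4, not 1 (O_K = Z[sqrt(d)]), so disc(K) = 4d = 4 * (-593) = -2372

-2372


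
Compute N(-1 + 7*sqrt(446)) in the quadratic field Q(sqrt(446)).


N(a + b*sqrt(d)) = a^2 - d*b^2
= (-1)^2 - (446)*(7)^2
= 1 - 21854
= -21853

-21853


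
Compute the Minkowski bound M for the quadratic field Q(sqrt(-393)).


d = -393, d mod 4 = 3, so disc(K) = 4d = -1572; |disc(K)| = 1572
Imaginary quadratic field, so n = 2, s = r2 = 1, r1 = 0
M = (n!/n^n) * (4/pi)^s * sqrt(|disc(K)|) = (2!/2^2) * (4/pi)^1 * sqrt(1572)
= 0.5 * 1.273240 * 39.648455
= 25.2410

25.2410


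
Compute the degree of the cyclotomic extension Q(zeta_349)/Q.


The degree equals Euler's totient phi(349).
349 = 349
phi(349) = 348

348


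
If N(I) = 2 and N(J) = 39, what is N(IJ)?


N(IJ) = N(I) * N(J)
= 2 * 39
= 78

78


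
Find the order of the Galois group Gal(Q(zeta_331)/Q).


|Gal(Q(zeta_331)/Q)| = phi(331)
= 330

330


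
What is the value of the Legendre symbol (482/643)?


p = 643 is prime, so compute (482/643) with the reciprocity algorithm (Jacobi-symbol steps: pull out 2s via (2/n), flip via reciprocity, reduce):
  pull out 2: (2/643) = -1  (since 643 mod 8 = 3)
  reciprocity: (241/643) -> +(643/241)
  reduce: (161/241)
  reciprocity: (161/241) -> +(241/161)
  reduce: (80/161)
  pull out 2: (2/161) = +1  (since 161 mod 8 = 1)
  pull out 2: (2/161) = +1  (since 161 mod 8 = 1)
  pull out 2: (2/161) = +1  (since 161 mod 8 = 1)
  pull out 2: (2/161) = +1  (since 161 mod 8 = 1)
  reciprocity: (5/161) -> +(161/5)
  reduce: (1/5)
  (1/5) = 1
Product of signs = -1
(482/643) = -1

-1


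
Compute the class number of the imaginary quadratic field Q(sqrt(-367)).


K = Q(sqrt(-367)). d mod 4 = 1, so D = disc(K) = d = -367
h(K) equals the number of primitive reduced positive-definite forms (a, b, c) = a*x^2 + b*x*y + c*y^2 with b^2 - 4ac = D,
where reduced means |b| <= a <= c, with b >= 0 whenever |b| = a or a = c, and primitive means gcd(a, b, c) = 1.
Reduced forces 3a^2 <= |D| = 367, so 1 <= a <= 11; b must have the parity of D, and c = (b^2 - D)/(4a) must be an integer >= a.
Enumerate a = 1..11, b in [-a, a]:
  a=1: (1, 1, 92)  [1]
  a=2: (2, -1, 46), (2, 1, 46)  [2]
  a=3: none
  a=4: (4, -1, 23), (4, 1, 23)  [2]
  a=5..6: none
  a=7: (7, -5, 14), (7, 5, 14)  [2]
  a=8: (8, -7, 13), (8, 7, 13)  [2]
  a=9..11: none
Total reduced forms: 1 + 2 + 2 + 2 + 2 = 9
h = 9

9


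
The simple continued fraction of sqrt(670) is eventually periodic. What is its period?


Run the CF algorithm for sqrt(670).
a_0 = floor(sqrt(670)) = 25; set m_0=0, q_0=1.
Recurrence: m' = q*a - m,  q' = (d - m'^2)/q,  a' = floor((a_0 + m')/q').
  step 1: m=25, q=45, a=1
  step 2: m=20, q=6, a=7
  step 3: m=22, q=31, a=1
  step 4: m=9, q=19, a=1
  step 5: m=10, q=30, a=1
  step 6: m=20, q=9, a=5
  step 7: m=25, q=5, a=10
  step 8: m=25, q=9, a=5
  step 9: m=20, q=30, a=1
  step 10: m=10, q=19, a=1
  step 11: m=9, q=31, a=1
  step 12: m=22, q=6, a=7
  step 13: m=20, q=45, a=1
  step 14: m=25, q=1, a=50
a_14 = 2*a_0 = 50, so the period closes here.
sqrt(670) = [25; 1, 7, 1, 1, 1, 5, 10, 5, 1, 1, 1, 7, 1, 50]
Period length = 14

14


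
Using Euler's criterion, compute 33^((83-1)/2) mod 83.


p = 83 is prime and the exponent is (p-1)/2 = 41, so by Euler's criterion 33^41 = (33/83) = +1 or -1 mod 83.
Compute by square-and-multiply:
  41 = 32 + 8 + 1 (binary 101001)
  Repeated squaring mod 83: 33^1 = 33, 33^2 = 10, 33^4 = 17, 33^8 = 40, 33^16 = 23, 33^32 = 31
  33^41 = 33^32 * 33^8 * 33^1 = 31 * 40 * 33 mod 83
    31 * 40 = 1240 = 78 mod 83
    78 * 33 = 2574 = 1 mod 83
  33^41 = 1 mod 83
Result 1: 33 is a quadratic residue mod 83.
33^41 mod 83 = 1

1


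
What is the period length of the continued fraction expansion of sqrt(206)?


Run the CF algorithm for sqrt(206).
a_0 = floor(sqrt(206)) = 14; set m_0=0, q_0=1.
Recurrence: m' = q*a - m,  q' = (d - m'^2)/q,  a' = floor((a_0 + m')/q').
  step 1: m=14, q=10, a=2
  step 2: m=6, q=17, a=1
  step 3: m=11, q=5, a=5
  step 4: m=14, q=2, a=14
  step 5: m=14, q=5, a=5
  step 6: m=11, q=17, a=1
  step 7: m=6, q=10, a=2
  step 8: m=14, q=1, a=28
a_8 = 2*a_0 = 28, so the period closes here.
sqrt(206) = [14; 2, 1, 5, 14, 5, 1, 2, 28]
Period length = 8

8


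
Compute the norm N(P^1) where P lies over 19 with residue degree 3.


N(P^a) = p^(a*f)
= 19^(1*3)
= 19^3
= 6859

6859


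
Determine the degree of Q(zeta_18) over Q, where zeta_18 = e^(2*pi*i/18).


The degree equals Euler's totient phi(18).
18 = 2 * 3^2
phi(18) = 6

6


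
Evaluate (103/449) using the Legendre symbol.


p = 449 is prime, so compute (103/449) with the reciprocity algorithm (Jacobi-symbol steps: pull out 2s via (2/n), flip via reciprocity, reduce):
  reciprocity: (103/449) -> +(449/103)
  reduce: (37/103)
  reciprocity: (37/103) -> +(103/37)
  reduce: (29/37)
  reciprocity: (29/37) -> +(37/29)
  reduce: (8/29)
  pull out 2: (2/29) = -1  (since 29 mod 8 = 5)
  pull out 2: (2/29) = -1  (since 29 mod 8 = 5)
  pull out 2: (2/29) = -1  (since 29 mod 8 = 5)
  (1/29) = 1
Product of signs = -1
(103/449) = -1

-1


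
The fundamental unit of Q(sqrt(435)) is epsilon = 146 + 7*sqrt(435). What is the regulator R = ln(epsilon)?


epsilon = 146 + 7*sqrt(435)
= 291.9966
R = ln(291.9966)
= 5.6767

5.6767


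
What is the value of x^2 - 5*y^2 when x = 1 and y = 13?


x^2 - d*y^2
= 1^2 - 5*13^2
= 1 - 845
= -844

-844


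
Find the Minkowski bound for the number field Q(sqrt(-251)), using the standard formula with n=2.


d = -251, d mod 4 = 1, so disc(K) = d = -251; |disc(K)| = 251
Imaginary quadratic field, so n = 2, s = r2 = 1, r1 = 0
M = (n!/n^n) * (4/pi)^s * sqrt(|disc(K)|) = (2!/2^2) * (4/pi)^1 * sqrt(251)
= 0.5 * 1.273240 * 15.842980
= 10.0860

10.0860


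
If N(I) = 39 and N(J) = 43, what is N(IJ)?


N(IJ) = N(I) * N(J)
= 39 * 43
= 1677

1677


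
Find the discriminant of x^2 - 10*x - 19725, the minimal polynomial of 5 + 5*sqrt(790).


The element 5 + 5*sqrt(790) has minimal polynomial:
x^2 - 10*x - 19725
Discriminant = (-10)^2 - 4*(-19725)
= 100 + 78900
= 79000

79000


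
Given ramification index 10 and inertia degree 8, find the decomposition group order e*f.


|D_P| = e * f
= 10 * 8
= 80

80


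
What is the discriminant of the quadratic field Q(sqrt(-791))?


For K = Q(sqrt(d)) with d squarefree: disc(K) = d if d = 1 mod 4, and disc(K) = 4d if d = 2 or 3 mod 4.
Here d = -791, and d mod 4 = 1.
d = 1 mod 4 (O_K = Z[(1+sqrt(d))/2]), so disc(K) = d = -791

-791


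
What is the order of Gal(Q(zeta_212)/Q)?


|Gal(Q(zeta_212)/Q)| = phi(212)
= 104

104


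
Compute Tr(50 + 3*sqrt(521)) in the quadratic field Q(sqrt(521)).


Tr(a + b*sqrt(d)) = (a + b*sqrt(d)) + (a - b*sqrt(d)) = 2a
= 2 * (50)
= 100

100


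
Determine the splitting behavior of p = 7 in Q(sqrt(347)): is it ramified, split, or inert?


K = Q(sqrt(347)). Since d mod 4 = 3, disc(K) = 1388.
Check p | disc: 1388 mod 7 = 2.
p does not divide disc. Compute Legendre symbol (d/p):
4^((7-1)/2) mod 7 = 1
(d/p) = 1, so p splits: (p) = P*P' with e=1, f=1, g=2.
Therefore p is split.

split


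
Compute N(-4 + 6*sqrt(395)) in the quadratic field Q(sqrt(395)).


N(a + b*sqrt(d)) = a^2 - d*b^2
= (-4)^2 - (395)*(6)^2
= 16 - 14220
= -14204

-14204


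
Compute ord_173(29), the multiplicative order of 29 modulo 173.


We want ord_173(29), the smallest k >= 1 with 29^k = 1 mod 173.
n = 173 = 173, phi(173) = 172; the order divides phi(n).
Divisors of 172: 1, 2, 4, 43, 86, 172
Repeated squaring mod 173: 29^1 = 29, 29^2 = 149, 29^4 = 57, 29^8 = 135, 29^16 = 60, 29^32 = 140, 29^64 = 51, 29^128 = 6
Test divisors in increasing order:
  k=1: 29^1 = 29 mod 173
  k=2: 29^2 = 149 mod 173
  k=4: 29^4 = 57 mod 173
  k=43: 29^43 = 140 * 135 * 149 * 29 = 1 mod 173  <- first divisor giving 1
Order = 43

43
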